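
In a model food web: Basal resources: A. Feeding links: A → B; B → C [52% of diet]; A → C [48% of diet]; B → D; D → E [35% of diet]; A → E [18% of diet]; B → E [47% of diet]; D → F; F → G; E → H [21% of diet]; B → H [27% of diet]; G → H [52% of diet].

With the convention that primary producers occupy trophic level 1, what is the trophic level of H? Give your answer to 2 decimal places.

B: 1 + 1 = 2
C: 1 + (0.52×2 + 0.48×1) = 2.52
D: 1 + 2 = 3
E: 1 + (0.35×3 + 0.18×1 + 0.47×2) = 3.17
F: 1 + 3 = 4
G: 1 + 4 = 5
H: 1 + (0.21×3.17 + 0.27×2 + 0.52×5) = 4.8057

4.81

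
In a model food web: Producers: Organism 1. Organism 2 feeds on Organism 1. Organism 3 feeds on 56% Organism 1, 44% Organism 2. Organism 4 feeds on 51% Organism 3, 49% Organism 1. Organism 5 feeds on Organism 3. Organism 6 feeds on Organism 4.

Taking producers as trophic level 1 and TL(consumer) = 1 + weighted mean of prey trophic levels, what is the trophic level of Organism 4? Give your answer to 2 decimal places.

2.73

Organism 2: 1 + 1 = 2
Organism 3: 1 + (0.56×1 + 0.44×2) = 2.44
Organism 4: 1 + (0.51×2.44 + 0.49×1) = 2.7344
Organism 5: 1 + 2.44 = 3.44
Organism 6: 1 + 2.7344 = 3.7344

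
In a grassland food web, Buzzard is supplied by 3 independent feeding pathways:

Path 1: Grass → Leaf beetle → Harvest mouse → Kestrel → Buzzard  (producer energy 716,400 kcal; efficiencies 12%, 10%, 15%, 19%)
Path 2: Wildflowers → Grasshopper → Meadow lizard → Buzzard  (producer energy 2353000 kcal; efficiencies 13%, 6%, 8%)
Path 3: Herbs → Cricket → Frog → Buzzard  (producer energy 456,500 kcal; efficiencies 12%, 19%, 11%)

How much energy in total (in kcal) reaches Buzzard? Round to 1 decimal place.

2858.2 kcal

Path 1: 716400 × 0.12 × 0.1 × 0.15 × 0.19 = 245.0088 kcal
Path 2: 2353000 × 0.13 × 0.06 × 0.08 = 1468.272 kcal
Path 3: 456500 × 0.12 × 0.19 × 0.11 = 1144.902 kcal
Total at Buzzard: 245.0088 + 1468.272 + 1144.902 = 2858.1828 kcal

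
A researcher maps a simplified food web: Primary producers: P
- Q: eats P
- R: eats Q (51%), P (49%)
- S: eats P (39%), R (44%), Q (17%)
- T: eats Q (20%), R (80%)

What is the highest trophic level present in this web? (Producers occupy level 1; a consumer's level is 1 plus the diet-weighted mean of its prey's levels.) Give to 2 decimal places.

Q: 1 + 1 = 2
R: 1 + (0.51×2 + 0.49×1) = 2.51
S: 1 + (0.39×1 + 0.44×2.51 + 0.17×2) = 2.8344
T: 1 + (0.2×2 + 0.8×2.51) = 3.408

3.41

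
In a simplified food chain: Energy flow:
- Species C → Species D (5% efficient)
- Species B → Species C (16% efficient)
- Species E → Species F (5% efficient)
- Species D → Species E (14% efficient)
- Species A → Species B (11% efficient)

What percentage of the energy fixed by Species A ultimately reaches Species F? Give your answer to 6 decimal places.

Product of link efficiencies: 0.11 × 0.16 × 0.05 × 0.14 × 0.05 = 0.00000616
As a percentage: 0.00000616 × 100 = 0.000616%

0.000616%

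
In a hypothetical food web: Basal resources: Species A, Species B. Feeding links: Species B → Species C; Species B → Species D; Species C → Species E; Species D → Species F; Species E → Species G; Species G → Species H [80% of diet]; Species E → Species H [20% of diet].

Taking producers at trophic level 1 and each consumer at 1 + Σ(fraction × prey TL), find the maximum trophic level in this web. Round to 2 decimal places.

4.80

Species C: 1 + 1 = 2
Species D: 1 + 1 = 2
Species E: 1 + 2 = 3
Species F: 1 + 2 = 3
Species G: 1 + 3 = 4
Species H: 1 + (0.8×4 + 0.2×3) = 4.8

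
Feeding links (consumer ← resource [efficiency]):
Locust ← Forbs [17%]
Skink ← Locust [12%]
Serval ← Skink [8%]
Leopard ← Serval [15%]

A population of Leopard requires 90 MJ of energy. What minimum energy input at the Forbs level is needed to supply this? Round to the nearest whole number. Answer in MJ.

Cumulative transfer efficiency: 0.17 × 0.12 × 0.08 × 0.15 = 0.0002448
Forbs energy = 90 / 0.0002448 = 367647 MJ

367647 MJ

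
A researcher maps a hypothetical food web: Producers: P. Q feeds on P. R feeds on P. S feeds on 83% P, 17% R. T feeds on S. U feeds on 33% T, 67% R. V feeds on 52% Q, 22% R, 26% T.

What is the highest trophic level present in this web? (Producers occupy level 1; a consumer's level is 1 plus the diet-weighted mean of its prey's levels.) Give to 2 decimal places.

3.39

Q: 1 + 1 = 2
R: 1 + 1 = 2
S: 1 + (0.83×1 + 0.17×2) = 2.17
T: 1 + 2.17 = 3.17
U: 1 + (0.33×3.17 + 0.67×2) = 3.3861
V: 1 + (0.52×2 + 0.22×2 + 0.26×3.17) = 3.3042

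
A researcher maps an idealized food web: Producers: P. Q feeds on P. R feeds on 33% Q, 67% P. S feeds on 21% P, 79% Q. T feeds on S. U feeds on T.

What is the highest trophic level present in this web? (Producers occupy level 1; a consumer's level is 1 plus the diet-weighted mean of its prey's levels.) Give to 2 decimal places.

4.79

Q: 1 + 1 = 2
R: 1 + (0.33×2 + 0.67×1) = 2.33
S: 1 + (0.21×1 + 0.79×2) = 2.79
T: 1 + 2.79 = 3.79
U: 1 + 3.79 = 4.79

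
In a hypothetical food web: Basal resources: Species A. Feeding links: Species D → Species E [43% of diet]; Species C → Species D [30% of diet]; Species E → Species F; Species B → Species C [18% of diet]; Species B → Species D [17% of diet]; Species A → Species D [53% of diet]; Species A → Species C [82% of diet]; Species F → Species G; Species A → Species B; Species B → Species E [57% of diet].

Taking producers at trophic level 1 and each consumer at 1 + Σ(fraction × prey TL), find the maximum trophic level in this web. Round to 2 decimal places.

Species B: 1 + 1 = 2
Species C: 1 + (0.18×2 + 0.82×1) = 2.18
Species D: 1 + (0.3×2.18 + 0.17×2 + 0.53×1) = 2.524
Species E: 1 + (0.43×2.524 + 0.57×2) = 3.22532
Species F: 1 + 3.22532 = 4.22532
Species G: 1 + 4.22532 = 5.22532

5.23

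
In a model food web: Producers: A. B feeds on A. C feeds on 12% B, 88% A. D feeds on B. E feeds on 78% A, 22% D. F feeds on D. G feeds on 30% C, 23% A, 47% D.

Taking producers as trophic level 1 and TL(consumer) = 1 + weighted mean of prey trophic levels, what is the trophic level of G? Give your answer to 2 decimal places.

3.28

B: 1 + 1 = 2
C: 1 + (0.12×2 + 0.88×1) = 2.12
D: 1 + 2 = 3
E: 1 + (0.78×1 + 0.22×3) = 2.44
F: 1 + 3 = 4
G: 1 + (0.3×2.12 + 0.23×1 + 0.47×3) = 3.276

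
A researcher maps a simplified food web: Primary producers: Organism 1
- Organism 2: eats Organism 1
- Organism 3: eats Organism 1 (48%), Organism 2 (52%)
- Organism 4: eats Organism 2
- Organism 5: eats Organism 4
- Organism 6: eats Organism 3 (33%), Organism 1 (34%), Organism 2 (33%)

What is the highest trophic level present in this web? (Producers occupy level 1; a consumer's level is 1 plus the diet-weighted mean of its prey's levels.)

Organism 2: 1 + 1 = 2
Organism 3: 1 + (0.48×1 + 0.52×2) = 2.52
Organism 4: 1 + 2 = 3
Organism 5: 1 + 3 = 4
Organism 6: 1 + (0.33×2.52 + 0.34×1 + 0.33×2) = 2.8316

4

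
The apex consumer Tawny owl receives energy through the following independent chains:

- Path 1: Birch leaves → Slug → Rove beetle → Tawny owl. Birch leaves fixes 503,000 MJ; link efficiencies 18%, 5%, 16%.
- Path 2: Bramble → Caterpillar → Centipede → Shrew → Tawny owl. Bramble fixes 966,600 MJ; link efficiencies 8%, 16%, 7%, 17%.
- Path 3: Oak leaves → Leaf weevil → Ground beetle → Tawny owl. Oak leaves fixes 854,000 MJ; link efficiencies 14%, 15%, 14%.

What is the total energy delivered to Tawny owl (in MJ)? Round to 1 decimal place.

3382.3 MJ

Path 1: 503000 × 0.18 × 0.05 × 0.16 = 724.32 MJ
Path 2: 966600 × 0.08 × 0.16 × 0.07 × 0.17 = 147.232512 MJ
Path 3: 854000 × 0.14 × 0.15 × 0.14 = 2510.76 MJ
Total at Tawny owl: 724.32 + 147.232512 + 2510.76 = 3382.312512 MJ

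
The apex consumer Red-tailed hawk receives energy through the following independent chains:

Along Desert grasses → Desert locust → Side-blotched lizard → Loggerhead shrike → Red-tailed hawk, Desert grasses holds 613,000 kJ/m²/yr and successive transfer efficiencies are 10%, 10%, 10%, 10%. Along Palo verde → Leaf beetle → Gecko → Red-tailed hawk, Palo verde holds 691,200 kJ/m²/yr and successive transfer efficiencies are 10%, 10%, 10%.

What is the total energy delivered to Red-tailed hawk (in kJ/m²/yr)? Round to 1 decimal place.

Via Desert grasses: 613000 × 0.1 × 0.1 × 0.1 × 0.1 = 61.3 kJ/m²/yr
Via Palo verde: 691200 × 0.1 × 0.1 × 0.1 = 691.2 kJ/m²/yr
Total at Red-tailed hawk: 61.3 + 691.2 = 752.5 kJ/m²/yr

752.5 kJ/m²/yr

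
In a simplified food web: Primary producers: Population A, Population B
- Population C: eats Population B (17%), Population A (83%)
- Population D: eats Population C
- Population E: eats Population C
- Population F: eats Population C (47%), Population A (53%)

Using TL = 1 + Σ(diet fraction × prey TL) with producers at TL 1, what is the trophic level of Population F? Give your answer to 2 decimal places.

Population C: 1 + (0.17×1 + 0.83×1) = 2
Population D: 1 + 2 = 3
Population E: 1 + 2 = 3
Population F: 1 + (0.47×2 + 0.53×1) = 2.47

2.47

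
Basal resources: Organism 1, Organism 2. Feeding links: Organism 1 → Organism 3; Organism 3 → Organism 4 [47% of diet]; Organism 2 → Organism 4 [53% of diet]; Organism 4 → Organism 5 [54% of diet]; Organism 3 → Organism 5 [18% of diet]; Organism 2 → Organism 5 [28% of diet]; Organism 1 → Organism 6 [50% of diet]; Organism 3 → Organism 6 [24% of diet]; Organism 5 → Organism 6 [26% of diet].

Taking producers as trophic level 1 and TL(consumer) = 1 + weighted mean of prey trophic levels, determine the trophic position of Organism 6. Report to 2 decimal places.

Organism 3: 1 + 1 = 2
Organism 4: 1 + (0.47×2 + 0.53×1) = 2.47
Organism 5: 1 + (0.54×2.47 + 0.18×2 + 0.28×1) = 2.9738
Organism 6: 1 + (0.5×1 + 0.24×2 + 0.26×2.9738) = 2.753188

2.75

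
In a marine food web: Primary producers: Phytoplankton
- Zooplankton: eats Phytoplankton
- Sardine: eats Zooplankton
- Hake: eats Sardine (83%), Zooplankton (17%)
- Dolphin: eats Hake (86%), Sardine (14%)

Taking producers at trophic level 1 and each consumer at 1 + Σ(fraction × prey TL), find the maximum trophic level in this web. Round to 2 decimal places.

Zooplankton: 1 + 1 = 2
Sardine: 1 + 2 = 3
Hake: 1 + (0.83×3 + 0.17×2) = 3.83
Dolphin: 1 + (0.86×3.83 + 0.14×3) = 4.7138

4.71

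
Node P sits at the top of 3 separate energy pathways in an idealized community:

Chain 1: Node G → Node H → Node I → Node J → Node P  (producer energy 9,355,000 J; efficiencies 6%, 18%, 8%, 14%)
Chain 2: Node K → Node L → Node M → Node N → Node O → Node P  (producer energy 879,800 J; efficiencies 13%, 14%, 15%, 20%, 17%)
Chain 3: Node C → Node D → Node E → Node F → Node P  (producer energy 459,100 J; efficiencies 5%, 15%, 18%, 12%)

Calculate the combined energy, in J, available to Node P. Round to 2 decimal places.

Chain 1: 9355000 × 0.06 × 0.18 × 0.08 × 0.14 = 1131.5808 J
Chain 2: 879800 × 0.13 × 0.14 × 0.15 × 0.2 × 0.17 = 81.663036 J
Chain 3: 459100 × 0.05 × 0.15 × 0.18 × 0.12 = 74.3742 J
Total at Node P: 1131.5808 + 81.663036 + 74.3742 = 1287.618036 J

1287.62 J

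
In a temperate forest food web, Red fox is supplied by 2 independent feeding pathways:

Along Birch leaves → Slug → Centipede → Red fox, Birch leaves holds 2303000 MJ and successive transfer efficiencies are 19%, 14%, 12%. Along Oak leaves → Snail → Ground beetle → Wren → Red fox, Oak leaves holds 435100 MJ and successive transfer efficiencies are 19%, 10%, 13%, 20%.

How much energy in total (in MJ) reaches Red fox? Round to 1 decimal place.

7566.1 MJ

Via Birch leaves: 2303000 × 0.19 × 0.14 × 0.12 = 7351.176 MJ
Via Oak leaves: 435100 × 0.19 × 0.1 × 0.13 × 0.2 = 214.9394 MJ
Total at Red fox: 7351.176 + 214.9394 = 7566.1154 MJ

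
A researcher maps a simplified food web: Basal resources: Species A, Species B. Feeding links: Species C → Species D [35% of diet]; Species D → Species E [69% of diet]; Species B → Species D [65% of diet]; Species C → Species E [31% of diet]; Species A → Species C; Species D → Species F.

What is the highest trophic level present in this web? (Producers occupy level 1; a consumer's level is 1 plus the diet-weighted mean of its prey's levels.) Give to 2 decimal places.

Species C: 1 + 1 = 2
Species D: 1 + (0.65×1 + 0.35×2) = 2.35
Species E: 1 + (0.31×2 + 0.69×2.35) = 3.2415
Species F: 1 + 2.35 = 3.35

3.35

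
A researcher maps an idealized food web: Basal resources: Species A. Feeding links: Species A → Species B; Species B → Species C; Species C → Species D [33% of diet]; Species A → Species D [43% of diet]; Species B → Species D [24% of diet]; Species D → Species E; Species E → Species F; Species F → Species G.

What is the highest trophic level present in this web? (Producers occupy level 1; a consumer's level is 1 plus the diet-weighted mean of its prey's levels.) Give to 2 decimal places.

Species B: 1 + 1 = 2
Species C: 1 + 2 = 3
Species D: 1 + (0.33×3 + 0.43×1 + 0.24×2) = 2.9
Species E: 1 + 2.9 = 3.9
Species F: 1 + 3.9 = 4.9
Species G: 1 + 4.9 = 5.9

5.90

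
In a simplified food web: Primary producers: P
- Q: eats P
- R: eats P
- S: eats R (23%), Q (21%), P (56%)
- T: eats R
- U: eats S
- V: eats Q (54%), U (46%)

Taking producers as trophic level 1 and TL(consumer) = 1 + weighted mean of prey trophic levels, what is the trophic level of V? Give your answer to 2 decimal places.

3.66

Q: 1 + 1 = 2
R: 1 + 1 = 2
S: 1 + (0.23×2 + 0.21×2 + 0.56×1) = 2.44
T: 1 + 2 = 3
U: 1 + 2.44 = 3.44
V: 1 + (0.54×2 + 0.46×3.44) = 3.6624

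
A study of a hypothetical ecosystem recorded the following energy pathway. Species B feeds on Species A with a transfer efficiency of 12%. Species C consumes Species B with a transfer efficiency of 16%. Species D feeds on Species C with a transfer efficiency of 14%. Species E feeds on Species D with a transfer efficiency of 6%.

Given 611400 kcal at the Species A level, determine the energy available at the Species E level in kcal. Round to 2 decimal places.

Species B: 611400 × 0.12 = 73368 kcal
Species C: 73368 × 0.16 = 11738.88 kcal
Species D: 11738.88 × 0.14 = 1643.4432 kcal
Species E: 1643.4432 × 0.06 = 98.606592 kcal

98.61 kcal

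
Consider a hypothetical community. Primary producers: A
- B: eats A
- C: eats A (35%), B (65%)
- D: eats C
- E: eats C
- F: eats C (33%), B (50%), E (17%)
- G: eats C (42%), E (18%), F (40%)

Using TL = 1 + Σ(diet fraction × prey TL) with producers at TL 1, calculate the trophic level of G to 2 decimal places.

4.17

B: 1 + 1 = 2
C: 1 + (0.35×1 + 0.65×2) = 2.65
D: 1 + 2.65 = 3.65
E: 1 + 2.65 = 3.65
F: 1 + (0.33×2.65 + 0.5×2 + 0.17×3.65) = 3.495
G: 1 + (0.42×2.65 + 0.18×3.65 + 0.4×3.495) = 4.168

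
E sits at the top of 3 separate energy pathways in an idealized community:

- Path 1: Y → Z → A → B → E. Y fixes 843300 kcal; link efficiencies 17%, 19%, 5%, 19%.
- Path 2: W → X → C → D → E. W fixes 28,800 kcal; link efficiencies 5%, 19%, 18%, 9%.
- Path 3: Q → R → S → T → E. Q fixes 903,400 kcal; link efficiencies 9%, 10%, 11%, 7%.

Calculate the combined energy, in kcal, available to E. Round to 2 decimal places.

325.80 kcal

Path 1: 843300 × 0.17 × 0.19 × 0.05 × 0.19 = 258.766605 kcal
Path 2: 28800 × 0.05 × 0.19 × 0.18 × 0.09 = 4.43232 kcal
Path 3: 903400 × 0.09 × 0.1 × 0.11 × 0.07 = 62.60562 kcal
Total at E: 258.766605 + 4.43232 + 62.60562 = 325.804545 kcal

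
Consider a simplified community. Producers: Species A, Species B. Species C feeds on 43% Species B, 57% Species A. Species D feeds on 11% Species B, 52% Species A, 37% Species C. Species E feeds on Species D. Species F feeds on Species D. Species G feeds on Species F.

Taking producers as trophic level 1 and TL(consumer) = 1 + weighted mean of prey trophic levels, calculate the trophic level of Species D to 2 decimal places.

Species C: 1 + (0.43×1 + 0.57×1) = 2
Species D: 1 + (0.11×1 + 0.52×1 + 0.37×2) = 2.37
Species E: 1 + 2.37 = 3.37
Species F: 1 + 2.37 = 3.37
Species G: 1 + 3.37 = 4.37

2.37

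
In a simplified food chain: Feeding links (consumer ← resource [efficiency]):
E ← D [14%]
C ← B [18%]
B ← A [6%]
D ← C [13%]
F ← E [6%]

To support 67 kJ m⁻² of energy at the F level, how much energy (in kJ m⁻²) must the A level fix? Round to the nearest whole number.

Cumulative transfer efficiency: 0.06 × 0.18 × 0.13 × 0.14 × 0.06 = 0.0000117936
A energy = 67 / 0.0000117936 = 5681047 kJ m⁻²

5681047 kJ m⁻²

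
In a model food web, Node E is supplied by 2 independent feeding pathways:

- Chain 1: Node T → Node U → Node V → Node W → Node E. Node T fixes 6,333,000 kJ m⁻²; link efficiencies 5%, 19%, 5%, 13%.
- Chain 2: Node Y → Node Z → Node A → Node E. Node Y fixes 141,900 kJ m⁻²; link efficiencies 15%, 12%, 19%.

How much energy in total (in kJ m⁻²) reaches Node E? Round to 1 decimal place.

876.4 kJ m⁻²

Chain 1: 6333000 × 0.05 × 0.19 × 0.05 × 0.13 = 391.06275 kJ m⁻²
Chain 2: 141900 × 0.15 × 0.12 × 0.19 = 485.298 kJ m⁻²
Total at Node E: 391.06275 + 485.298 = 876.36075 kJ m⁻²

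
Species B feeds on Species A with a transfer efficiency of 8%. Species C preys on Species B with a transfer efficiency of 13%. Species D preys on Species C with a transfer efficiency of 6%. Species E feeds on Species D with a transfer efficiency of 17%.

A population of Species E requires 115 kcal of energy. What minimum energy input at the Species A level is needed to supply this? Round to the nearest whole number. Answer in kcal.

Cumulative transfer efficiency: 0.08 × 0.13 × 0.06 × 0.17 = 0.00010608
Species A energy = 115 / 0.00010608 = 1084087 kcal

1084087 kcal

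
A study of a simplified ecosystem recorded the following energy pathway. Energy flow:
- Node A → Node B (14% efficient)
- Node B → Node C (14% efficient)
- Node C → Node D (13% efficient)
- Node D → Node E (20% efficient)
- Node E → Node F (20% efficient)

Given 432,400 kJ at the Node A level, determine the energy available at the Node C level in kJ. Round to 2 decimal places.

8475.04 kJ

Node B: 432400 × 0.14 = 60536 kJ
Node C: 60536 × 0.14 = 8475.04 kJ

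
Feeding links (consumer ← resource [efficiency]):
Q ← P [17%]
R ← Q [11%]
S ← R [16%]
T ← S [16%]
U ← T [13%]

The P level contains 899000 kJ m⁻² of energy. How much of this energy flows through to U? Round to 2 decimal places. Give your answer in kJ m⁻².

55.95 kJ m⁻²

Q: 899000 × 0.17 = 152830 kJ m⁻²
R: 152830 × 0.11 = 16811.3 kJ m⁻²
S: 16811.3 × 0.16 = 2689.808 kJ m⁻²
T: 2689.808 × 0.16 = 430.36928 kJ m⁻²
U: 430.36928 × 0.13 = 55.9480064 kJ m⁻²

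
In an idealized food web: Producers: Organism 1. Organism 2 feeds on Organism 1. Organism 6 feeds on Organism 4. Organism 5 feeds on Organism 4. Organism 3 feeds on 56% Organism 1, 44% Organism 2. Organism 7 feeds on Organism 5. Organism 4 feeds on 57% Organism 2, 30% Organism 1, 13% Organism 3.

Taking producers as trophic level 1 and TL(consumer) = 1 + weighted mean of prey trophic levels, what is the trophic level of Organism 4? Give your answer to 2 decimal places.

Organism 2: 1 + 1 = 2
Organism 3: 1 + (0.56×1 + 0.44×2) = 2.44
Organism 4: 1 + (0.57×2 + 0.3×1 + 0.13×2.44) = 2.7572
Organism 5: 1 + 2.7572 = 3.7572
Organism 6: 1 + 2.7572 = 3.7572
Organism 7: 1 + 3.7572 = 4.7572

2.76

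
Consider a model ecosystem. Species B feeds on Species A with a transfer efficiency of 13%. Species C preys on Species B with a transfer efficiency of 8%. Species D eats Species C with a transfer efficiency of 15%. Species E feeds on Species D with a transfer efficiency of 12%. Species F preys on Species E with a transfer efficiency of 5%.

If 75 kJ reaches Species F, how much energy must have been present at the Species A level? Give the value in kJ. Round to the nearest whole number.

8012821 kJ

Cumulative transfer efficiency: 0.13 × 0.08 × 0.15 × 0.12 × 0.05 = 0.00000936
Species A energy = 75 / 0.00000936 = 8012821 kJ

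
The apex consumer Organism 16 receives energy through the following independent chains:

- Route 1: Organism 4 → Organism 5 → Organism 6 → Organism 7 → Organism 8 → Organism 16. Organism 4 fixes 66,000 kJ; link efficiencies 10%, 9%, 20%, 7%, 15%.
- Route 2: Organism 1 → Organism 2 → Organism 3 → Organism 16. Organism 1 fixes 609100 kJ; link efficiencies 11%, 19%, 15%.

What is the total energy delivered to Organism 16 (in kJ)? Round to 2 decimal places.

1910.78 kJ

Route 1: 66000 × 0.1 × 0.09 × 0.2 × 0.07 × 0.15 = 1.2474 kJ
Route 2: 609100 × 0.11 × 0.19 × 0.15 = 1909.5285 kJ
Total at Organism 16: 1.2474 + 1909.5285 = 1910.7759 kJ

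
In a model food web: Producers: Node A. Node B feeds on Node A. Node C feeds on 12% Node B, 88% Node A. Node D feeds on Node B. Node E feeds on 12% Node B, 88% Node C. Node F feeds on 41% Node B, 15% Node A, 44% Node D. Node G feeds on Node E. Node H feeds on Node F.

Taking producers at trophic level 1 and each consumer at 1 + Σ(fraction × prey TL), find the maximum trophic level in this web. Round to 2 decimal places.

4.29

Node B: 1 + 1 = 2
Node C: 1 + (0.12×2 + 0.88×1) = 2.12
Node D: 1 + 2 = 3
Node E: 1 + (0.12×2 + 0.88×2.12) = 3.1056
Node F: 1 + (0.41×2 + 0.15×1 + 0.44×3) = 3.29
Node G: 1 + 3.1056 = 4.1056
Node H: 1 + 3.29 = 4.29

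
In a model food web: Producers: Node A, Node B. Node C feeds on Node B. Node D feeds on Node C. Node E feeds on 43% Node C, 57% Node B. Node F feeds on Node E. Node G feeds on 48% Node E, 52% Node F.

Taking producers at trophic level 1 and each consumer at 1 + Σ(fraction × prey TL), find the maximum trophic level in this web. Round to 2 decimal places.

3.95

Node C: 1 + 1 = 2
Node D: 1 + 2 = 3
Node E: 1 + (0.43×2 + 0.57×1) = 2.43
Node F: 1 + 2.43 = 3.43
Node G: 1 + (0.48×2.43 + 0.52×3.43) = 3.95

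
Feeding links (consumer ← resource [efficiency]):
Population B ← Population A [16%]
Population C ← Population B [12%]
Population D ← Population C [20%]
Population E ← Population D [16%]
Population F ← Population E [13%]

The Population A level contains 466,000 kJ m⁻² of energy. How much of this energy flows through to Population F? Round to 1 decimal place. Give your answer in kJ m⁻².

Population B: 466000 × 0.16 = 74560 kJ m⁻²
Population C: 74560 × 0.12 = 8947.2 kJ m⁻²
Population D: 8947.2 × 0.2 = 1789.44 kJ m⁻²
Population E: 1789.44 × 0.16 = 286.3104 kJ m⁻²
Population F: 286.3104 × 0.13 = 37.220352 kJ m⁻²

37.2 kJ m⁻²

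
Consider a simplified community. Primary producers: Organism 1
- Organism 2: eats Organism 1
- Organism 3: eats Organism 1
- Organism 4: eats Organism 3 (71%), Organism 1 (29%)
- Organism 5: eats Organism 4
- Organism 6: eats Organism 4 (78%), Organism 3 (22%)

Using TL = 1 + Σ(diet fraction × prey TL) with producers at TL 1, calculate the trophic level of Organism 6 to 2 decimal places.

3.55

Organism 2: 1 + 1 = 2
Organism 3: 1 + 1 = 2
Organism 4: 1 + (0.71×2 + 0.29×1) = 2.71
Organism 5: 1 + 2.71 = 3.71
Organism 6: 1 + (0.78×2.71 + 0.22×2) = 3.5538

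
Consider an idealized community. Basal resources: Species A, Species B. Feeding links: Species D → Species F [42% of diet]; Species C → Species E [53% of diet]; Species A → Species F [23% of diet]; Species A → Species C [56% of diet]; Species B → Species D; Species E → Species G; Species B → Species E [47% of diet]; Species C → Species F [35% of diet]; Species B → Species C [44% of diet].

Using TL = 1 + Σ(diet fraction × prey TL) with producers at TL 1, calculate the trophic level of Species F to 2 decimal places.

Species C: 1 + (0.56×1 + 0.44×1) = 2
Species D: 1 + 1 = 2
Species E: 1 + (0.47×1 + 0.53×2) = 2.53
Species F: 1 + (0.42×2 + 0.35×2 + 0.23×1) = 2.77
Species G: 1 + 2.53 = 3.53

2.77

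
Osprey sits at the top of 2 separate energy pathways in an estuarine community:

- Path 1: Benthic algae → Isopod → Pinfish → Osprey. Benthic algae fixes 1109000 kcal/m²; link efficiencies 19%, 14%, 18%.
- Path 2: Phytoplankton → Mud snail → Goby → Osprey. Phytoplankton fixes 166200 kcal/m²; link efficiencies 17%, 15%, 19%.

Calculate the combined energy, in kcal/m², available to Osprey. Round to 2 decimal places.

Path 1: 1109000 × 0.19 × 0.14 × 0.18 = 5309.892 kcal/m²
Path 2: 166200 × 0.17 × 0.15 × 0.19 = 805.239 kcal/m²
Total at Osprey: 5309.892 + 805.239 = 6115.131 kcal/m²

6115.13 kcal/m²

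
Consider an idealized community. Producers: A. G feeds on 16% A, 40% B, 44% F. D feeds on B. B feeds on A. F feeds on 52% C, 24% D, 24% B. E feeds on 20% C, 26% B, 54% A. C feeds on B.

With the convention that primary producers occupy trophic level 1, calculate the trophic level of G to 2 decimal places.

B: 1 + 1 = 2
C: 1 + 2 = 3
D: 1 + 2 = 3
E: 1 + (0.2×3 + 0.26×2 + 0.54×1) = 2.66
F: 1 + (0.52×3 + 0.24×3 + 0.24×2) = 3.76
G: 1 + (0.16×1 + 0.4×2 + 0.44×3.76) = 3.6144

3.61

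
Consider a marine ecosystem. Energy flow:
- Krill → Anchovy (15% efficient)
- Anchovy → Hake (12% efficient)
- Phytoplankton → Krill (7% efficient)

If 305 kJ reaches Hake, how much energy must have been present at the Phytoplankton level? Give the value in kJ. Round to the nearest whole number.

242063 kJ

Cumulative transfer efficiency: 0.07 × 0.15 × 0.12 = 0.00126
Phytoplankton energy = 305 / 0.00126 = 242063 kJ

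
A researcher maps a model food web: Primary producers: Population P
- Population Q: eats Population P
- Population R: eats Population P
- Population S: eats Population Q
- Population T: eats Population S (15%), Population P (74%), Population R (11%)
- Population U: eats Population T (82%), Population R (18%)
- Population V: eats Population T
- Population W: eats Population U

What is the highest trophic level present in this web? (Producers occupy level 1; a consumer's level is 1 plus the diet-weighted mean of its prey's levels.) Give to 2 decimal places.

4.34

Population Q: 1 + 1 = 2
Population R: 1 + 1 = 2
Population S: 1 + 2 = 3
Population T: 1 + (0.15×3 + 0.74×1 + 0.11×2) = 2.41
Population U: 1 + (0.82×2.41 + 0.18×2) = 3.3362
Population V: 1 + 2.41 = 3.41
Population W: 1 + 3.3362 = 4.3362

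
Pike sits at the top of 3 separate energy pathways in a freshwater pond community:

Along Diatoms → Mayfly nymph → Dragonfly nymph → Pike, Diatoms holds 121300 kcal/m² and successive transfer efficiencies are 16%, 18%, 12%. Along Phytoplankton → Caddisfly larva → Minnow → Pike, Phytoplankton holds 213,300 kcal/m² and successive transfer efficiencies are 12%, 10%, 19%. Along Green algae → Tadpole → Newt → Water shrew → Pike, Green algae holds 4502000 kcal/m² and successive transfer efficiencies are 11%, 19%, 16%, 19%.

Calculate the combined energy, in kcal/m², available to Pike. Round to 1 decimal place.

3765.9 kcal/m²

Via Diatoms: 121300 × 0.16 × 0.18 × 0.12 = 419.2128 kcal/m²
Via Phytoplankton: 213300 × 0.12 × 0.1 × 0.19 = 486.324 kcal/m²
Via Green algae: 4502000 × 0.11 × 0.19 × 0.16 × 0.19 = 2860.39072 kcal/m²
Total at Pike: 419.2128 + 486.324 + 2860.39072 = 3765.92752 kcal/m²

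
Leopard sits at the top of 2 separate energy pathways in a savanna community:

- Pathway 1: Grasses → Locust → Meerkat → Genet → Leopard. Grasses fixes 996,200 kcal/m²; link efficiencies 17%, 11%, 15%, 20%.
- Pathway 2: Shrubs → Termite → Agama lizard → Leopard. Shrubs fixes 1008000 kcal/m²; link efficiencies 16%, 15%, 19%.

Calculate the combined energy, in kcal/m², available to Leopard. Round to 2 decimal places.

5155.35 kcal/m²

Pathway 1: 996200 × 0.17 × 0.11 × 0.15 × 0.2 = 558.8682 kcal/m²
Pathway 2: 1008000 × 0.16 × 0.15 × 0.19 = 4596.48 kcal/m²
Total at Leopard: 558.8682 + 4596.48 = 5155.3482 kcal/m²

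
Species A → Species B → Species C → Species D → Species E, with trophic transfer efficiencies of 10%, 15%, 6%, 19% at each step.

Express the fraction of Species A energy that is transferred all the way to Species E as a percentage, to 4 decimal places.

0.0171%

Product of link efficiencies: 0.1 × 0.15 × 0.06 × 0.19 = 0.000171
As a percentage: 0.000171 × 100 = 0.0171%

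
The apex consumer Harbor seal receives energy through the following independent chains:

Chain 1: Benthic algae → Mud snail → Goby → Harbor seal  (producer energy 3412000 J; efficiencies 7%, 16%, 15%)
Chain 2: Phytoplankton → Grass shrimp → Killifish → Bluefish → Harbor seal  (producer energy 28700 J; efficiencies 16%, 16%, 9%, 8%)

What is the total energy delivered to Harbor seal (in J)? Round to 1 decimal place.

Chain 1: 3412000 × 0.07 × 0.16 × 0.15 = 5732.16 J
Chain 2: 28700 × 0.16 × 0.16 × 0.09 × 0.08 = 5.289984 J
Total at Harbor seal: 5732.16 + 5.289984 = 5737.449984 J

5737.4 J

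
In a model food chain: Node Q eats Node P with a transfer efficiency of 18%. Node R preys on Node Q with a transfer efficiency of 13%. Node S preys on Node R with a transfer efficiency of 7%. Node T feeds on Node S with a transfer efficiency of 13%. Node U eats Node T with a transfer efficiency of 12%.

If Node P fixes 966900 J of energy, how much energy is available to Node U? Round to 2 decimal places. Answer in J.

Node Q: 966900 × 0.18 = 174042 J
Node R: 174042 × 0.13 = 22625.46 J
Node S: 22625.46 × 0.07 = 1583.7822 J
Node T: 1583.7822 × 0.13 = 205.891686 J
Node U: 205.891686 × 0.12 = 24.70700232 J

24.71 J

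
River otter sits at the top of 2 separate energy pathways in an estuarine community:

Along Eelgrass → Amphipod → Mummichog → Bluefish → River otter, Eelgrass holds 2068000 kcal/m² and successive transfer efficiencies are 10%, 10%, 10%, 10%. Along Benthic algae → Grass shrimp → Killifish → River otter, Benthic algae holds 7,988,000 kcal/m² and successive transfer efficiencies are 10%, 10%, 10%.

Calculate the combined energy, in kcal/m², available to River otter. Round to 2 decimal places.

8194.80 kcal/m²

Via Eelgrass: 2068000 × 0.1 × 0.1 × 0.1 × 0.1 = 206.8 kcal/m²
Via Benthic algae: 7988000 × 0.1 × 0.1 × 0.1 = 7988 kcal/m²
Total at River otter: 206.8 + 7988 = 8194.8 kcal/m²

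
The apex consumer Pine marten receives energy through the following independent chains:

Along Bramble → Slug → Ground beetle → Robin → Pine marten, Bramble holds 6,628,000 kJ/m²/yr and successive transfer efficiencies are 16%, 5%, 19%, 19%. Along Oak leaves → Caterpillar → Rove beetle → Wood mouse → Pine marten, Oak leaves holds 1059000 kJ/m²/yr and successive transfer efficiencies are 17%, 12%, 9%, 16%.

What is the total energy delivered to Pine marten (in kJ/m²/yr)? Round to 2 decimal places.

Via Bramble: 6628000 × 0.16 × 0.05 × 0.19 × 0.19 = 1914.1664 kJ/m²/yr
Via Oak leaves: 1059000 × 0.17 × 0.12 × 0.09 × 0.16 = 311.09184 kJ/m²/yr
Total at Pine marten: 1914.1664 + 311.09184 = 2225.25824 kJ/m²/yr

2225.26 kJ/m²/yr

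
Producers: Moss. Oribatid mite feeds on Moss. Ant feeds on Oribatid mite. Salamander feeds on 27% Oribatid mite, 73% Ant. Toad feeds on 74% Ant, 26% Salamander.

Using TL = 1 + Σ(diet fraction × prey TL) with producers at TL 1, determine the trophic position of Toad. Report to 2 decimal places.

Oribatid mite: 1 + 1 = 2
Ant: 1 + 2 = 3
Salamander: 1 + (0.27×2 + 0.73×3) = 3.73
Toad: 1 + (0.74×3 + 0.26×3.73) = 4.1898

4.19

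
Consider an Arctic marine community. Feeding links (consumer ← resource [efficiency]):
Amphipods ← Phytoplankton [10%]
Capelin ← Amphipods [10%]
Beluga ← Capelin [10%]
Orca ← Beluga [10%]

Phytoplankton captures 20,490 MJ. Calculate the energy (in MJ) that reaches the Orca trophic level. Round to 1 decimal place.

2.0 MJ

Amphipods: 20490 × 0.1 = 2049 MJ
Capelin: 2049 × 0.1 = 204.9 MJ
Beluga: 204.9 × 0.1 = 20.49 MJ
Orca: 20.49 × 0.1 = 2.049 MJ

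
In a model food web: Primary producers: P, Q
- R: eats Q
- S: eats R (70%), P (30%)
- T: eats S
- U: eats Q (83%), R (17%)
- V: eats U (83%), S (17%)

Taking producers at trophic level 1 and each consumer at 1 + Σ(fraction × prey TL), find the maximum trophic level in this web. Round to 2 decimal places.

R: 1 + 1 = 2
S: 1 + (0.7×2 + 0.3×1) = 2.7
T: 1 + 2.7 = 3.7
U: 1 + (0.83×1 + 0.17×2) = 2.17
V: 1 + (0.83×2.17 + 0.17×2.7) = 3.2601

3.70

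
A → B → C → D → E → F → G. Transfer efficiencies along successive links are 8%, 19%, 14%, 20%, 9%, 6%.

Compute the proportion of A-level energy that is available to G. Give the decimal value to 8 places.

0.00000230

Product of link efficiencies: 0.08 × 0.19 × 0.14 × 0.2 × 0.09 × 0.06 = 0.00000229824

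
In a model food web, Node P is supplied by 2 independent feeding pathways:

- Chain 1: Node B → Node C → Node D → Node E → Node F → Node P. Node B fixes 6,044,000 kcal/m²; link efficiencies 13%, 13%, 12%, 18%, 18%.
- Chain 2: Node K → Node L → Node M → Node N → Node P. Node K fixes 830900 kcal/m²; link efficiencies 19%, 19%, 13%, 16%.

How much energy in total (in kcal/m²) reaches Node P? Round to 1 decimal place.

1021.0 kcal/m²

Chain 1: 6044000 × 0.13 × 0.13 × 0.12 × 0.18 × 0.18 = 397.1343168 kcal/m²
Chain 2: 830900 × 0.19 × 0.19 × 0.13 × 0.16 = 623.906192 kcal/m²
Total at Node P: 397.1343168 + 623.906192 = 1021.0405088 kcal/m²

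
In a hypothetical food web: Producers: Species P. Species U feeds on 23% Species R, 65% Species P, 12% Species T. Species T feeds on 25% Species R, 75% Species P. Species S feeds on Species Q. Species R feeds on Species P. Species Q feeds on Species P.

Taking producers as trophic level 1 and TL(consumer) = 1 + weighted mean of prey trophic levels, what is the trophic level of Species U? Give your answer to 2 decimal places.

Species Q: 1 + 1 = 2
Species R: 1 + 1 = 2
Species S: 1 + 2 = 3
Species T: 1 + (0.25×2 + 0.75×1) = 2.25
Species U: 1 + (0.23×2 + 0.65×1 + 0.12×2.25) = 2.38

2.38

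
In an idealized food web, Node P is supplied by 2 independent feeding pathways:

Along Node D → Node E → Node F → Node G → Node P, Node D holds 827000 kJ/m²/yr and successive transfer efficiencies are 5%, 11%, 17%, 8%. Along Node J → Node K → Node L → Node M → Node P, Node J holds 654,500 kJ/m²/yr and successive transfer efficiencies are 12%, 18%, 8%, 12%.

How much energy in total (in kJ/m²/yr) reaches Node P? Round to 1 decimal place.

197.6 kJ/m²/yr

Via Node D: 827000 × 0.05 × 0.11 × 0.17 × 0.08 = 61.8596 kJ/m²/yr
Via Node J: 654500 × 0.12 × 0.18 × 0.08 × 0.12 = 135.71712 kJ/m²/yr
Total at Node P: 61.8596 + 135.71712 = 197.57672 kJ/m²/yr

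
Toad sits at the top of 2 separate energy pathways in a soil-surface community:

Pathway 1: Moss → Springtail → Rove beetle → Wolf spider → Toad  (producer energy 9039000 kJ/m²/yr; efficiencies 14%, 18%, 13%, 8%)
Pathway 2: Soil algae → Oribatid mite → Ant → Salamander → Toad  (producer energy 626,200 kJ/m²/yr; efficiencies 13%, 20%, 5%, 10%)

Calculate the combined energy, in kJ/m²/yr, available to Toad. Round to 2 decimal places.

Pathway 1: 9039000 × 0.14 × 0.18 × 0.13 × 0.08 = 2368.94112 kJ/m²/yr
Pathway 2: 626200 × 0.13 × 0.2 × 0.05 × 0.1 = 81.406 kJ/m²/yr
Total at Toad: 2368.94112 + 81.406 = 2450.34712 kJ/m²/yr

2450.35 kJ/m²/yr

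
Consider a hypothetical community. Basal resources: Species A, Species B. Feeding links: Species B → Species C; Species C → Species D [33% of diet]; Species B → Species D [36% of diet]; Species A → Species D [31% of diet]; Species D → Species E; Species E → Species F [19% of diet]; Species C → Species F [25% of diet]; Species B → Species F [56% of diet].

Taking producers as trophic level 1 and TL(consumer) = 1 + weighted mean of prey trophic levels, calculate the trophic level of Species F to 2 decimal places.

2.69

Species C: 1 + 1 = 2
Species D: 1 + (0.33×2 + 0.36×1 + 0.31×1) = 2.33
Species E: 1 + 2.33 = 3.33
Species F: 1 + (0.19×3.33 + 0.25×2 + 0.56×1) = 2.6927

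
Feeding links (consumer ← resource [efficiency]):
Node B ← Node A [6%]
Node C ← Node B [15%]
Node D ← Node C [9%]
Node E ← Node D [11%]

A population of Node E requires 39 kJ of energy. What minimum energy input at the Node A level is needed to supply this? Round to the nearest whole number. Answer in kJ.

Cumulative transfer efficiency: 0.06 × 0.15 × 0.09 × 0.11 = 0.0000891
Node A energy = 39 / 0.0000891 = 437710 kJ

437710 kJ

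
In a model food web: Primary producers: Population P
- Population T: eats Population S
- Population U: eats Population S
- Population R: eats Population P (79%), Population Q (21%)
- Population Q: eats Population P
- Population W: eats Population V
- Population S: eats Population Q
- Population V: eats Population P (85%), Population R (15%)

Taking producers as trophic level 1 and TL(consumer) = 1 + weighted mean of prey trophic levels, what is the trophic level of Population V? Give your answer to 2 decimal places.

Population Q: 1 + 1 = 2
Population R: 1 + (0.79×1 + 0.21×2) = 2.21
Population S: 1 + 2 = 3
Population T: 1 + 3 = 4
Population U: 1 + 3 = 4
Population V: 1 + (0.85×1 + 0.15×2.21) = 2.1815
Population W: 1 + 2.1815 = 3.1815

2.18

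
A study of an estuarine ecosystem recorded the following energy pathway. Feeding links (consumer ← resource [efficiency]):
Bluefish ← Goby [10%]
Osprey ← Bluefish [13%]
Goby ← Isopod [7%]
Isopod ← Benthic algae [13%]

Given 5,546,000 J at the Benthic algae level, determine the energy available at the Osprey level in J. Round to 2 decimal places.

Isopod: 5546000 × 0.13 = 720980 J
Goby: 720980 × 0.07 = 50468.6 J
Bluefish: 50468.6 × 0.1 = 5046.86 J
Osprey: 5046.86 × 0.13 = 656.0918 J

656.09 J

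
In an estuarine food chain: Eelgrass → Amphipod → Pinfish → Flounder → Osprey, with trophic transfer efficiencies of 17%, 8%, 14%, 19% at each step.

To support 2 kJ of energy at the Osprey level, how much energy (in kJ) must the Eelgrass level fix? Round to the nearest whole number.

Cumulative transfer efficiency: 0.17 × 0.08 × 0.14 × 0.19 = 0.00036176
Eelgrass energy = 2 / 0.00036176 = 5529 kJ

5529 kJ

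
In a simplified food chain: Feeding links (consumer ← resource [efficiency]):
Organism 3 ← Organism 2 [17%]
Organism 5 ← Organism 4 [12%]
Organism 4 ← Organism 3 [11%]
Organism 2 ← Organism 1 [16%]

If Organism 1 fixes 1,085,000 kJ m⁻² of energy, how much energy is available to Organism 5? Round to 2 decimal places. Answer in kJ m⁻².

Organism 2: 1085000 × 0.16 = 173600 kJ m⁻²
Organism 3: 173600 × 0.17 = 29512 kJ m⁻²
Organism 4: 29512 × 0.11 = 3246.32 kJ m⁻²
Organism 5: 3246.32 × 0.12 = 389.5584 kJ m⁻²

389.56 kJ m⁻²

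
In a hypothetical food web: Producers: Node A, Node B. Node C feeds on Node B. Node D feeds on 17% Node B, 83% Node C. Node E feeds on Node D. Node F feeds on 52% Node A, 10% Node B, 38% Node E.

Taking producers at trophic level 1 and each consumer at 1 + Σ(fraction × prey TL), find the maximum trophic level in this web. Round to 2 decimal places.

3.83

Node C: 1 + 1 = 2
Node D: 1 + (0.17×1 + 0.83×2) = 2.83
Node E: 1 + 2.83 = 3.83
Node F: 1 + (0.52×1 + 0.1×1 + 0.38×3.83) = 3.0754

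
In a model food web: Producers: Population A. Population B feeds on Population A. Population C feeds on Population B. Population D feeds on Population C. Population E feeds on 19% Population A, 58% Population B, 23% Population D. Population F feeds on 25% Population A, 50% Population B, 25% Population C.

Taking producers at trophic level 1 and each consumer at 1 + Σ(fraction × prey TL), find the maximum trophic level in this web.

Population B: 1 + 1 = 2
Population C: 1 + 2 = 3
Population D: 1 + 3 = 4
Population E: 1 + (0.19×1 + 0.58×2 + 0.23×4) = 3.27
Population F: 1 + (0.25×1 + 0.5×2 + 0.25×3) = 3

4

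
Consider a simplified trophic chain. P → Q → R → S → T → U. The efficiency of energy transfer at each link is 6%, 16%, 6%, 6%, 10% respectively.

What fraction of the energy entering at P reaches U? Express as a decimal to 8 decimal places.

Product of link efficiencies: 0.06 × 0.16 × 0.06 × 0.06 × 0.1 = 0.000003456

0.00000346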